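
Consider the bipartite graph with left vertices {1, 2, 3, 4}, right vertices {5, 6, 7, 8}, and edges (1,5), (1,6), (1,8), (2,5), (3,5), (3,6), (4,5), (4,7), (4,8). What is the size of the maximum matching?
4 (matching: (1,8), (2,5), (3,6), (4,7); upper bound min(|L|,|R|) = min(4,4) = 4)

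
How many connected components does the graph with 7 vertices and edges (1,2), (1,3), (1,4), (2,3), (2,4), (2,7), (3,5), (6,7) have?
1 (components: {1, 2, 3, 4, 5, 6, 7})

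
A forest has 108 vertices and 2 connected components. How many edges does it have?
106 (Each of the 2 component trees on V_i vertices has V_i - 1 edges; summing gives V - C = 108 - 2 = 106)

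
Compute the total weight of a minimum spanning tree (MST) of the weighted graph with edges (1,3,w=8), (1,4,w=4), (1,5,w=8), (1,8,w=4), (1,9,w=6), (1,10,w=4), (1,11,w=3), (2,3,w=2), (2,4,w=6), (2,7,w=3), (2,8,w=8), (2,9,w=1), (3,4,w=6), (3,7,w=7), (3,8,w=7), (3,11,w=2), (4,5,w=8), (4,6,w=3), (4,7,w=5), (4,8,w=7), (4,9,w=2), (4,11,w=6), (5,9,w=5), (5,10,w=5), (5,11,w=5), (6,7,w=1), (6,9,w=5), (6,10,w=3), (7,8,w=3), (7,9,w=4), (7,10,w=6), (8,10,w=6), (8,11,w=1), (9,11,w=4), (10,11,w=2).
22 (MST edges: (1,11,w=3), (2,3,w=2), (2,7,w=3), (2,9,w=1), (3,11,w=2), (4,9,w=2), (5,10,w=5), (6,7,w=1), (8,11,w=1), (10,11,w=2); sum of weights 3 + 2 + 3 + 1 + 2 + 2 + 5 + 1 + 1 + 2 = 22)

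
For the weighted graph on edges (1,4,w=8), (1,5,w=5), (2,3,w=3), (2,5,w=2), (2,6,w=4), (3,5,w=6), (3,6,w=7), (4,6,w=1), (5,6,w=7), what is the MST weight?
15 (MST edges: (1,5,w=5), (2,3,w=3), (2,5,w=2), (2,6,w=4), (4,6,w=1); sum of weights 5 + 3 + 2 + 4 + 1 = 15)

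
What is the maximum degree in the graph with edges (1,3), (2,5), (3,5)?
2 (attained at vertices 3, 5)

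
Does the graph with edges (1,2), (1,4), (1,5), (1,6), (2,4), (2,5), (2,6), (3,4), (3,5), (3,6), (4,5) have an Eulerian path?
Yes (the graph is connected and exactly 2 vertices have odd degree: {3, 6}; any Eulerian path must start and end at those)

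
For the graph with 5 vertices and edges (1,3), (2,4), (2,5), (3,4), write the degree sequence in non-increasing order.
[2, 2, 2, 1, 1] (degrees: deg(1)=1, deg(2)=2, deg(3)=2, deg(4)=2, deg(5)=1)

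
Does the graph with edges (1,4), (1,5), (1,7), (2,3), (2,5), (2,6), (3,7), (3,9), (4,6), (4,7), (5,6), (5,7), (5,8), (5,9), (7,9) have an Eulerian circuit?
No (8 vertices have odd degree: {1, 2, 3, 4, 6, 7, 8, 9}; Eulerian circuit requires 0)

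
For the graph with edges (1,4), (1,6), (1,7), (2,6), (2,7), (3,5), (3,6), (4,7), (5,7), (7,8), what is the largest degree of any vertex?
5 (attained at vertex 7)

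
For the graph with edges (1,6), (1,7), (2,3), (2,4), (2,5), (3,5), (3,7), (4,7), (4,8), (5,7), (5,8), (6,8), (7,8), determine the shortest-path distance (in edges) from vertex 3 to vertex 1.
2 (path: 3 -> 7 -> 1, 2 edges)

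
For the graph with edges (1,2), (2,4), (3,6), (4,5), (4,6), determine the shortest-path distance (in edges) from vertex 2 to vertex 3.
3 (path: 2 -> 4 -> 6 -> 3, 3 edges)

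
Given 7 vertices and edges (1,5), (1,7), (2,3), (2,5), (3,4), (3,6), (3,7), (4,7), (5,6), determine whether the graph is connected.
Yes (BFS from 1 visits [1, 5, 7, 2, 6, 3, 4] — all 7 vertices reached)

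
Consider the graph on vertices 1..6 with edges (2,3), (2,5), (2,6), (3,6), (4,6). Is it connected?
No, it has 2 components: {1}, {2, 3, 4, 5, 6}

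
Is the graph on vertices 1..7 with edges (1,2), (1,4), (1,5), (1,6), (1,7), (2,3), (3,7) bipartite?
Yes. Partition: {1, 3}, {2, 4, 5, 6, 7}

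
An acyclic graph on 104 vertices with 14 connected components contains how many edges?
90 (Each of the 14 component trees on V_i vertices has V_i - 1 edges; summing gives V - C = 104 - 14 = 90)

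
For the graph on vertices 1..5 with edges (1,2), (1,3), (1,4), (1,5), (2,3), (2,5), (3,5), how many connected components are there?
1 (components: {1, 2, 3, 4, 5})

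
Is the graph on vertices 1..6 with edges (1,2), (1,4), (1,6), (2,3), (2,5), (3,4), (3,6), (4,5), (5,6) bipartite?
Yes. Partition: {1, 3, 5}, {2, 4, 6}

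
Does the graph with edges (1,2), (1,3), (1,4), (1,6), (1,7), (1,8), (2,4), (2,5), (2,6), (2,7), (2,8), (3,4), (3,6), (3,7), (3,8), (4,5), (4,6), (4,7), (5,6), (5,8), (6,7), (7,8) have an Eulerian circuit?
No (2 vertices have odd degree: {3, 8}; Eulerian circuit requires 0)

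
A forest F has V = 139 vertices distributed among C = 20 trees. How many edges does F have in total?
119 (Each of the 20 component trees on V_i vertices has V_i - 1 edges; summing gives V - C = 139 - 20 = 119)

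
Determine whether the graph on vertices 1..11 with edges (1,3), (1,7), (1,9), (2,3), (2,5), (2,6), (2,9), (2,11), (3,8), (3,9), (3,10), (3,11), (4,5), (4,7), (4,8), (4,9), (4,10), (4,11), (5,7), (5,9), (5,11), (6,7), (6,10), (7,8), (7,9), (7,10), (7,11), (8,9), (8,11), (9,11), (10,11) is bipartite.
No (odd cycle of length 3: 9 -> 1 -> 3 -> 9)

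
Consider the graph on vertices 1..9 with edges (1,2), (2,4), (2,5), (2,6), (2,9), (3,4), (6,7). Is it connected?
No, it has 2 components: {1, 2, 3, 4, 5, 6, 7, 9}, {8}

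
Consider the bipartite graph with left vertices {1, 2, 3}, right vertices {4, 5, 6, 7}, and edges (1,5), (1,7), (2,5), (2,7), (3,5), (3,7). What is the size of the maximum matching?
2 (matching: (1,7), (2,5); upper bound min(|L|,|R|) = min(3,4) = 3)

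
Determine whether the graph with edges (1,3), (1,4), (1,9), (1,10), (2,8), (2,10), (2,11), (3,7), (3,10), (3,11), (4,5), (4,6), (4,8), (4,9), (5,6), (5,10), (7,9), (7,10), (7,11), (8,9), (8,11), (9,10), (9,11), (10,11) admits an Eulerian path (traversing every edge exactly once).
No (4 vertices have odd degree: {2, 4, 5, 10}; Eulerian path requires 0 or 2)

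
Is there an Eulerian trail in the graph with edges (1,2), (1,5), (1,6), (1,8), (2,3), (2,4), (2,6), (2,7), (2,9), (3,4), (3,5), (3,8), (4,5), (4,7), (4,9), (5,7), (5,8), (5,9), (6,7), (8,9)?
Yes (the graph is connected and exactly 2 vertices have odd degree: {4, 6}; any Eulerian path must start and end at those)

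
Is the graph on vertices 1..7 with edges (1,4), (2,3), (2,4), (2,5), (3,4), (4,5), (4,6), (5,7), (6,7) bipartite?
No (odd cycle of length 3: 3 -> 4 -> 2 -> 3)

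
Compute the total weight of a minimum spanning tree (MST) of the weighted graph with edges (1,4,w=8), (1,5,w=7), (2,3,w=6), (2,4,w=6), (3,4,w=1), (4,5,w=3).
17 (MST edges: (1,5,w=7), (2,4,w=6), (3,4,w=1), (4,5,w=3); sum of weights 7 + 6 + 1 + 3 = 17)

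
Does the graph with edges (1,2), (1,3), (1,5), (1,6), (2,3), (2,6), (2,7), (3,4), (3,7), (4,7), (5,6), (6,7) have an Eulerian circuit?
Yes (the graph is connected and all 7 vertices have even degree)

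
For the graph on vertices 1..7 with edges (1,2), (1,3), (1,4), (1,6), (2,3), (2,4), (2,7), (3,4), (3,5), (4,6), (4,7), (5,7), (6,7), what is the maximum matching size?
3 (matching: (1,4), (3,5), (6,7); upper bound floor(n/2) = floor(7/2) = 3)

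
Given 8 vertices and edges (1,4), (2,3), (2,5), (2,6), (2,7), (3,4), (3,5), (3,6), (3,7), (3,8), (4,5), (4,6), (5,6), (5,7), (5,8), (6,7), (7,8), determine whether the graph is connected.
Yes (BFS from 1 visits [1, 4, 3, 5, 6, 2, 7, 8] — all 8 vertices reached)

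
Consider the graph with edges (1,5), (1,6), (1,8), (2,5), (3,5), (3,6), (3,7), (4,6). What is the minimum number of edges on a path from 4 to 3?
2 (path: 4 -> 6 -> 3, 2 edges)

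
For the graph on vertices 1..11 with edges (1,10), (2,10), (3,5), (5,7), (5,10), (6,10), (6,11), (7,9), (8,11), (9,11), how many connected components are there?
2 (components: {1, 2, 3, 5, 6, 7, 8, 9, 10, 11}, {4})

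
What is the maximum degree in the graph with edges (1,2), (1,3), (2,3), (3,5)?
3 (attained at vertex 3)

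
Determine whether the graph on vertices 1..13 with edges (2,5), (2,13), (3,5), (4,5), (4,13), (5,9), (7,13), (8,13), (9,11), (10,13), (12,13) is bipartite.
Yes. Partition: {1, 2, 3, 4, 6, 7, 8, 9, 10, 12}, {5, 11, 13}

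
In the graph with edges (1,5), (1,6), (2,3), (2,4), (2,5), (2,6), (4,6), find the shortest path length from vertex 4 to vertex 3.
2 (path: 4 -> 2 -> 3, 2 edges)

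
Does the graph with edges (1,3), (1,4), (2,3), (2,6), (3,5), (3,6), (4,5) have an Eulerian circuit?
Yes (the graph is connected and all 6 vertices have even degree)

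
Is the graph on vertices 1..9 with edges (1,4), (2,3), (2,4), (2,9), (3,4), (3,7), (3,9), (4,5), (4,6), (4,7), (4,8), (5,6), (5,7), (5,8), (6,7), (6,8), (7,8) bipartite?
No (odd cycle of length 3: 7 -> 4 -> 8 -> 7)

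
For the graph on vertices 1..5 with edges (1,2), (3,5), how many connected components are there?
3 (components: {1, 2}, {3, 5}, {4})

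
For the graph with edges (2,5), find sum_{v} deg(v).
2 (handshake: sum of degrees = 2|E| = 2 x 1 = 2)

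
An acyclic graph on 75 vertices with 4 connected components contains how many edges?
71 (Each of the 4 component trees on V_i vertices has V_i - 1 edges; summing gives V - C = 75 - 4 = 71)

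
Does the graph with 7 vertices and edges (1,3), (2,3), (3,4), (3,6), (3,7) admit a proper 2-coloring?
Yes. Partition: {1, 2, 4, 5, 6, 7}, {3}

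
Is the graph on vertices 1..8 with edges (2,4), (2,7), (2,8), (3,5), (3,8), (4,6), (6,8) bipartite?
Yes. Partition: {1, 2, 3, 6}, {4, 5, 7, 8}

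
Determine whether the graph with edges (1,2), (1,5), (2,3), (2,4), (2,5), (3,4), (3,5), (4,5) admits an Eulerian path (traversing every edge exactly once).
Yes (the graph is connected and exactly 2 vertices have odd degree: {3, 4}; any Eulerian path must start and end at those)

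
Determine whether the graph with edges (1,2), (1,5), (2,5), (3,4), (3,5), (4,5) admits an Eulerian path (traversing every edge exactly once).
Yes — and in fact it has an Eulerian circuit (the graph is connected and all 5 vertices have even degree)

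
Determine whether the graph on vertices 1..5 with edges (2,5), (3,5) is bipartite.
Yes. Partition: {1, 2, 3, 4}, {5}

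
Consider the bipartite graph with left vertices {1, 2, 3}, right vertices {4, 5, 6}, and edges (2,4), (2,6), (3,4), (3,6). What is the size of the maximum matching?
2 (matching: (2,6), (3,4); upper bound min(|L|,|R|) = min(3,3) = 3)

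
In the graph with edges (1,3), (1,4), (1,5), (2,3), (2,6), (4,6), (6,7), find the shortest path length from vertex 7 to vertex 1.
3 (path: 7 -> 6 -> 4 -> 1, 3 edges)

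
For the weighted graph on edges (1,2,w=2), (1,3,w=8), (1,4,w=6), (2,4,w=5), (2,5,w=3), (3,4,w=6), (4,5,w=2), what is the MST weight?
13 (MST edges: (1,2,w=2), (2,5,w=3), (3,4,w=6), (4,5,w=2); sum of weights 2 + 3 + 6 + 2 = 13)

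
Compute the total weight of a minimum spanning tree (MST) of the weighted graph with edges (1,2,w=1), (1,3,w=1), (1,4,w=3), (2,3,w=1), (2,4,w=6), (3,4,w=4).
5 (MST edges: (1,2,w=1), (1,3,w=1), (1,4,w=3); sum of weights 1 + 1 + 3 = 5)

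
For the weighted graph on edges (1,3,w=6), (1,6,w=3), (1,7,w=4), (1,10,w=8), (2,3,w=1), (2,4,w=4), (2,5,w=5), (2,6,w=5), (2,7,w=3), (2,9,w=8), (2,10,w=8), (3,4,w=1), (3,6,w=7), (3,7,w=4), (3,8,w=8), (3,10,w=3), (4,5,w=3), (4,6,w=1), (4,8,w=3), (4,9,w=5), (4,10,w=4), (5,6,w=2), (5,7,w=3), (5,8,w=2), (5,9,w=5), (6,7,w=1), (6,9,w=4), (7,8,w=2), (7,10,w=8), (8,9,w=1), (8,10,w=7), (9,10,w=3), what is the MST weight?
15 (MST edges: (1,6,w=3), (2,3,w=1), (3,4,w=1), (3,10,w=3), (4,6,w=1), (5,6,w=2), (5,8,w=2), (6,7,w=1), (8,9,w=1); sum of weights 3 + 1 + 1 + 3 + 1 + 2 + 2 + 1 + 1 = 15)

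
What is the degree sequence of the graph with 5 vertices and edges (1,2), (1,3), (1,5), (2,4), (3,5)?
[3, 2, 2, 2, 1] (degrees: deg(1)=3, deg(2)=2, deg(3)=2, deg(4)=1, deg(5)=2)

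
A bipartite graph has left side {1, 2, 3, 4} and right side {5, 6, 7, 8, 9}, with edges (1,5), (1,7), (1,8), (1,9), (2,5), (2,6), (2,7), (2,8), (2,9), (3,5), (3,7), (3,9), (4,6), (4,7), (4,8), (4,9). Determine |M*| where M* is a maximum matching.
4 (matching: (1,9), (2,8), (3,7), (4,6); upper bound min(|L|,|R|) = min(4,5) = 4)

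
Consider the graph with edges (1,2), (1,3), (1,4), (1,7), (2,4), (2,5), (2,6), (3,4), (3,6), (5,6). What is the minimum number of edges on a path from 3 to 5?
2 (path: 3 -> 6 -> 5, 2 edges)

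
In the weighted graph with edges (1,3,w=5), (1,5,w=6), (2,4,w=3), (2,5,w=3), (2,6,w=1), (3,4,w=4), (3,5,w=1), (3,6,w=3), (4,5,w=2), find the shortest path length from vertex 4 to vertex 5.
2 (path: 4 -> 5; weights 2 = 2)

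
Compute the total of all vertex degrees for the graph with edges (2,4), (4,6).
4 (handshake: sum of degrees = 2|E| = 2 x 2 = 4)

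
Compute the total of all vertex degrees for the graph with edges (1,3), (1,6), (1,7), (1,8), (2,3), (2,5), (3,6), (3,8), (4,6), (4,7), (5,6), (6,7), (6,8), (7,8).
28 (handshake: sum of degrees = 2|E| = 2 x 14 = 28)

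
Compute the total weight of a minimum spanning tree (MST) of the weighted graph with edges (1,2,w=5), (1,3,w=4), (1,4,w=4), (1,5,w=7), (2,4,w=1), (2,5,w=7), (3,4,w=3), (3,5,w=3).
11 (MST edges: (1,3,w=4), (2,4,w=1), (3,4,w=3), (3,5,w=3); sum of weights 4 + 1 + 3 + 3 = 11)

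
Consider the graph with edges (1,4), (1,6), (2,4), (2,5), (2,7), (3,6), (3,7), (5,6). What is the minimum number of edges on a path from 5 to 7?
2 (path: 5 -> 2 -> 7, 2 edges)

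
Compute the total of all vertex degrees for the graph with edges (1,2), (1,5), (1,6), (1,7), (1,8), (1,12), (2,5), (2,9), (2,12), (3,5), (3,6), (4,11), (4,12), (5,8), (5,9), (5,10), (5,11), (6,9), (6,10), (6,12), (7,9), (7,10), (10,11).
46 (handshake: sum of degrees = 2|E| = 2 x 23 = 46)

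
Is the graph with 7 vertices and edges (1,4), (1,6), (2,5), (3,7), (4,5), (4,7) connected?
Yes (BFS from 1 visits [1, 4, 6, 5, 7, 2, 3] — all 7 vertices reached)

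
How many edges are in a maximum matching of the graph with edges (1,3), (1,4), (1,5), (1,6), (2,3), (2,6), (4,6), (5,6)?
3 (matching: (1,5), (2,3), (4,6); upper bound floor(n/2) = floor(6/2) = 3)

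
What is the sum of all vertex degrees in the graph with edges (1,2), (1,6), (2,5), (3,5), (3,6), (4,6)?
12 (handshake: sum of degrees = 2|E| = 2 x 6 = 12)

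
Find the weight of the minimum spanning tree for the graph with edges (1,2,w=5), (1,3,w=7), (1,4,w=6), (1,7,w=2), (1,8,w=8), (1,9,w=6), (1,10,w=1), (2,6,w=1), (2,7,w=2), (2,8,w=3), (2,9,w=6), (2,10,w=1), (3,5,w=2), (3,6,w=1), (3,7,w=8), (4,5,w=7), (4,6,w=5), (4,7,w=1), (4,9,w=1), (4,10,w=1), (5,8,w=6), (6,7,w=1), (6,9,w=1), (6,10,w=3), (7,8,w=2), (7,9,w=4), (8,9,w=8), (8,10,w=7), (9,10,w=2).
11 (MST edges: (1,10,w=1), (2,6,w=1), (2,10,w=1), (3,5,w=2), (3,6,w=1), (4,7,w=1), (4,9,w=1), (4,10,w=1), (7,8,w=2); sum of weights 1 + 1 + 1 + 2 + 1 + 1 + 1 + 1 + 2 = 11)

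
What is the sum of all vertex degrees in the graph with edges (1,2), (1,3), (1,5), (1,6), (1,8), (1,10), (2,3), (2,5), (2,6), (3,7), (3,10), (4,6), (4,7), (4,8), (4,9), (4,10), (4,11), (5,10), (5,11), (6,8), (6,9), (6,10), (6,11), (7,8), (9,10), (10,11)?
52 (handshake: sum of degrees = 2|E| = 2 x 26 = 52)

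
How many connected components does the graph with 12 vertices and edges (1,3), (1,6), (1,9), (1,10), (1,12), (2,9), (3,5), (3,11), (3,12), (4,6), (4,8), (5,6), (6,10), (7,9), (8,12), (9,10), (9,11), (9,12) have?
1 (components: {1, 2, 3, 4, 5, 6, 7, 8, 9, 10, 11, 12})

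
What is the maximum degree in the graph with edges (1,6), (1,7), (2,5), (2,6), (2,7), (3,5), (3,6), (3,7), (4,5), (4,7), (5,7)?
5 (attained at vertex 7)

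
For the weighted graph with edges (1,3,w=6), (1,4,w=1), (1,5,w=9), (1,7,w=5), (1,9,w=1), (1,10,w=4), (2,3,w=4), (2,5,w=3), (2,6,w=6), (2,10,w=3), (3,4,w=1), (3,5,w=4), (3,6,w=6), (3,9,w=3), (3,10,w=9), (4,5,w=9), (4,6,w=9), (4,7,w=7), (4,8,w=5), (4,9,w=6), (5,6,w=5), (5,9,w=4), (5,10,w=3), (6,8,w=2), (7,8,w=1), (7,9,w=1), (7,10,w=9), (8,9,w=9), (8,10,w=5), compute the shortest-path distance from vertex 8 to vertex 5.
6 (path: 8 -> 7 -> 9 -> 5; weights 1 + 1 + 4 = 6)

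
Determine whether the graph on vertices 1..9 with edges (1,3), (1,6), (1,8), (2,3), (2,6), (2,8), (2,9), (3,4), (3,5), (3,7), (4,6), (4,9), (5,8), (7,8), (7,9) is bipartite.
Yes. Partition: {1, 2, 4, 5, 7}, {3, 6, 8, 9}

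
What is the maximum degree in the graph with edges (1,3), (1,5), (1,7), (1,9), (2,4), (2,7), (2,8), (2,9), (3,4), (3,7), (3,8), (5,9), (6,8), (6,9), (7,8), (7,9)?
5 (attained at vertices 7, 9)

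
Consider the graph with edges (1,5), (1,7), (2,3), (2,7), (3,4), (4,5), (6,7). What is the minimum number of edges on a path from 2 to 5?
3 (path: 2 -> 7 -> 1 -> 5, 3 edges)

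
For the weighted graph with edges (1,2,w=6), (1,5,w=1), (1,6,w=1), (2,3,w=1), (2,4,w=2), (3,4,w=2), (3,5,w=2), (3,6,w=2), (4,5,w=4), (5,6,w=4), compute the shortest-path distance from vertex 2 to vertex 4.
2 (path: 2 -> 4; weights 2 = 2)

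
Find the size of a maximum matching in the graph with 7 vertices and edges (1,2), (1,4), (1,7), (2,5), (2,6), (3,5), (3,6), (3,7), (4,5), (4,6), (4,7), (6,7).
3 (matching: (2,6), (3,5), (4,7); upper bound floor(n/2) = floor(7/2) = 3)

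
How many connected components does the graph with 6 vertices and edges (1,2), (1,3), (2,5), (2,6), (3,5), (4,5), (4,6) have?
1 (components: {1, 2, 3, 4, 5, 6})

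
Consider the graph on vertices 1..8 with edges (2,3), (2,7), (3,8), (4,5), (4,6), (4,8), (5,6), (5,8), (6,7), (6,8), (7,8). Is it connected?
No, it has 2 components: {1}, {2, 3, 4, 5, 6, 7, 8}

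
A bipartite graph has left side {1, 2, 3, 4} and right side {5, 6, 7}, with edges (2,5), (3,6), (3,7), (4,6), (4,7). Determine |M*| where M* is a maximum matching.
3 (matching: (2,5), (3,7), (4,6); upper bound min(|L|,|R|) = min(4,3) = 3)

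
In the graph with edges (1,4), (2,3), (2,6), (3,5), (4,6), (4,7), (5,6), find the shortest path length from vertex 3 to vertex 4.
3 (path: 3 -> 5 -> 6 -> 4, 3 edges)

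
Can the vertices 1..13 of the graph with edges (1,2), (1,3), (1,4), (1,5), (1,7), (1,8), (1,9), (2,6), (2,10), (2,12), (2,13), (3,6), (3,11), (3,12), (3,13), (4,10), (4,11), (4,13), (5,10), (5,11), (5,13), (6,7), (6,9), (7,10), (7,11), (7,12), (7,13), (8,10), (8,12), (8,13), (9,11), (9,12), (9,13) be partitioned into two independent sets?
Yes. Partition: {1, 6, 10, 11, 12, 13}, {2, 3, 4, 5, 7, 8, 9}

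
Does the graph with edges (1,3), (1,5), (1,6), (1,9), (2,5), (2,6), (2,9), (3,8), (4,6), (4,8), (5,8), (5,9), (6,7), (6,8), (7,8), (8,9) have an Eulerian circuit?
No (2 vertices have odd degree: {2, 6}; Eulerian circuit requires 0)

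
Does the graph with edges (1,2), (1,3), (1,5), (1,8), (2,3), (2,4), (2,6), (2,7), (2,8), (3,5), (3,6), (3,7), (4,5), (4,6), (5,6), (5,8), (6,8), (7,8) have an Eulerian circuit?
No (6 vertices have odd degree: {3, 4, 5, 6, 7, 8}; Eulerian circuit requires 0)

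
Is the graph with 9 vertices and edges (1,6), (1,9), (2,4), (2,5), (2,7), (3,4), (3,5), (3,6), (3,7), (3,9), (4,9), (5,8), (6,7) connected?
Yes (BFS from 1 visits [1, 6, 9, 3, 7, 4, 5, 2, 8] — all 9 vertices reached)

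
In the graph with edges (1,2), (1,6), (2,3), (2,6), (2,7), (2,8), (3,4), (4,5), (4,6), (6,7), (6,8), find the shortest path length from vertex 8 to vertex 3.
2 (path: 8 -> 2 -> 3, 2 edges)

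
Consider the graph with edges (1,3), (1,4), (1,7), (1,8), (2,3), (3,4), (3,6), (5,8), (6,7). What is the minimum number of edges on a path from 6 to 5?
4 (path: 6 -> 7 -> 1 -> 8 -> 5, 4 edges)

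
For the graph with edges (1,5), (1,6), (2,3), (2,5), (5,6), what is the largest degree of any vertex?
3 (attained at vertex 5)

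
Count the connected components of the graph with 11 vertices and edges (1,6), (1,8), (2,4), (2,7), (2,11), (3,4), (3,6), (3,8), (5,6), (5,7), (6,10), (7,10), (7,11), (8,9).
1 (components: {1, 2, 3, 4, 5, 6, 7, 8, 9, 10, 11})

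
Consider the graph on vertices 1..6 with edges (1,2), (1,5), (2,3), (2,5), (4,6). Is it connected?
No, it has 2 components: {1, 2, 3, 5}, {4, 6}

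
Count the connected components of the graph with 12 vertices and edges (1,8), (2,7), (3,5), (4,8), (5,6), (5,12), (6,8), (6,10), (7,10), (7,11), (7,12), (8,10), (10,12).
2 (components: {1, 2, 3, 4, 5, 6, 7, 8, 10, 11, 12}, {9})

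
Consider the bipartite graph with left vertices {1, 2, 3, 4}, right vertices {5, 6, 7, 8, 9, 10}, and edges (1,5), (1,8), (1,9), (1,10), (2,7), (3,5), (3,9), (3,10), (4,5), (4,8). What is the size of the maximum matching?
4 (matching: (1,10), (2,7), (3,9), (4,8); upper bound min(|L|,|R|) = min(4,6) = 4)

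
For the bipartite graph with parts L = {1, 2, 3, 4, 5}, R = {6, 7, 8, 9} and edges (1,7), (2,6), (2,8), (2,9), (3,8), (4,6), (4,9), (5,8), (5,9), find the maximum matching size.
4 (matching: (1,7), (2,9), (3,8), (4,6); upper bound min(|L|,|R|) = min(5,4) = 4)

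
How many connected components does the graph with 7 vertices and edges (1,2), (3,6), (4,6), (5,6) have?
3 (components: {1, 2}, {3, 4, 5, 6}, {7})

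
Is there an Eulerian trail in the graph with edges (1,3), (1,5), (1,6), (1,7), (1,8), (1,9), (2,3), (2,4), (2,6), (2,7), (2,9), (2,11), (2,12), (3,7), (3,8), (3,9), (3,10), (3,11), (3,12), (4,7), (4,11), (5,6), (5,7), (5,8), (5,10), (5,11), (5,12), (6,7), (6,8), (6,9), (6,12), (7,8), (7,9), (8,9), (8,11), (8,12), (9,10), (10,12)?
No (6 vertices have odd degree: {2, 4, 5, 6, 9, 11}; Eulerian path requires 0 or 2)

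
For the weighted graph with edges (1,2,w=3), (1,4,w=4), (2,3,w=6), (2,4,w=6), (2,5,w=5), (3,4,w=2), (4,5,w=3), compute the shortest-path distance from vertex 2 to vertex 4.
6 (path: 2 -> 4; weights 6 = 6)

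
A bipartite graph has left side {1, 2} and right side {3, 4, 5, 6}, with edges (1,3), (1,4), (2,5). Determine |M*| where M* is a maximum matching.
2 (matching: (1,4), (2,5); upper bound min(|L|,|R|) = min(2,4) = 2)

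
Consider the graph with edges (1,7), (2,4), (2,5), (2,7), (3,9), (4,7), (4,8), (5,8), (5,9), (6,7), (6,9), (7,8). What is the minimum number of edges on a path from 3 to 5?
2 (path: 3 -> 9 -> 5, 2 edges)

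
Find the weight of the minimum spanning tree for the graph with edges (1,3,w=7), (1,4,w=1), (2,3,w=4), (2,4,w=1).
6 (MST edges: (1,4,w=1), (2,3,w=4), (2,4,w=1); sum of weights 1 + 4 + 1 = 6)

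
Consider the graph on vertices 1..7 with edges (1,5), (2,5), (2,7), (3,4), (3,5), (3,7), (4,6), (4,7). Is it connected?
Yes (BFS from 1 visits [1, 5, 2, 3, 7, 4, 6] — all 7 vertices reached)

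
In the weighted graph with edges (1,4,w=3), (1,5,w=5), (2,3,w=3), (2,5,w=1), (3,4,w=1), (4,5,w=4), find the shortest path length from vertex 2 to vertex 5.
1 (path: 2 -> 5; weights 1 = 1)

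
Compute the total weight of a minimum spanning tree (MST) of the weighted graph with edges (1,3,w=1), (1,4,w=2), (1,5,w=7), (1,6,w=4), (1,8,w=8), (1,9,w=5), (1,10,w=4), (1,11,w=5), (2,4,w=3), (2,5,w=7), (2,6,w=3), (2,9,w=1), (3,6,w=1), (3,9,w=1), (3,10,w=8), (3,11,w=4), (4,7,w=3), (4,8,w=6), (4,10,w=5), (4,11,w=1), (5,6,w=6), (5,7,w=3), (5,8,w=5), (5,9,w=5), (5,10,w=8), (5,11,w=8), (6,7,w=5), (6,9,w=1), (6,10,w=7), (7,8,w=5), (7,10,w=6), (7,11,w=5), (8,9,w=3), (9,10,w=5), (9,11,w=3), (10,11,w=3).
19 (MST edges: (1,3,w=1), (1,4,w=2), (2,9,w=1), (3,6,w=1), (3,9,w=1), (4,7,w=3), (4,11,w=1), (5,7,w=3), (8,9,w=3), (10,11,w=3); sum of weights 1 + 2 + 1 + 1 + 1 + 3 + 1 + 3 + 3 + 3 = 19)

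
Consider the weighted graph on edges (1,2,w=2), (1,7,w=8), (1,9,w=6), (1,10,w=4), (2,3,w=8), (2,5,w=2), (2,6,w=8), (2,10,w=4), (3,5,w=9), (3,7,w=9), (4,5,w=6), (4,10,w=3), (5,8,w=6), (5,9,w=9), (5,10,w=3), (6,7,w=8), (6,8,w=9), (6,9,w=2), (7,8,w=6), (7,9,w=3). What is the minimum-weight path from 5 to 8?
6 (path: 5 -> 8; weights 6 = 6)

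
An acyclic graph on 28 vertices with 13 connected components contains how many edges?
15 (Each of the 13 component trees on V_i vertices has V_i - 1 edges; summing gives V - C = 28 - 13 = 15)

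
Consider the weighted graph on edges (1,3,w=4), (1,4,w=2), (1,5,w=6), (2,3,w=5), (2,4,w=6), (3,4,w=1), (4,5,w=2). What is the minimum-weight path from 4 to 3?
1 (path: 4 -> 3; weights 1 = 1)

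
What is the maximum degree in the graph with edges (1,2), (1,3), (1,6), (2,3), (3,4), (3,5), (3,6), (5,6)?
5 (attained at vertex 3)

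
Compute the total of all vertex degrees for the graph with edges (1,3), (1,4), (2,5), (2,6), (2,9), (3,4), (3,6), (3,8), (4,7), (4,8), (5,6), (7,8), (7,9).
26 (handshake: sum of degrees = 2|E| = 2 x 13 = 26)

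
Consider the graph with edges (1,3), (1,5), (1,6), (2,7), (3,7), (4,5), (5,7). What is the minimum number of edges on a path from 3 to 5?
2 (path: 3 -> 7 -> 5, 2 edges)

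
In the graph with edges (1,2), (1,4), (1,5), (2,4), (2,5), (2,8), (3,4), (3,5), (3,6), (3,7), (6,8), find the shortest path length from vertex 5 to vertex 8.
2 (path: 5 -> 2 -> 8, 2 edges)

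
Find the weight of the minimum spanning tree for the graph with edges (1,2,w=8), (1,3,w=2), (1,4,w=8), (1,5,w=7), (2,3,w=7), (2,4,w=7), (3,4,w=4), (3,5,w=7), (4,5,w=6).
19 (MST edges: (1,3,w=2), (2,3,w=7), (3,4,w=4), (4,5,w=6); sum of weights 2 + 7 + 4 + 6 = 19)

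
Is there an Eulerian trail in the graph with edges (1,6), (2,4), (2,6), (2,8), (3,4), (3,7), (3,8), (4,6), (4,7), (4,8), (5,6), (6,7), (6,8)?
No (6 vertices have odd degree: {1, 2, 3, 4, 5, 7}; Eulerian path requires 0 or 2)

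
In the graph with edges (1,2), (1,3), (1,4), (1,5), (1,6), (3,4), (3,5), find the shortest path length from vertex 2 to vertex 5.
2 (path: 2 -> 1 -> 5, 2 edges)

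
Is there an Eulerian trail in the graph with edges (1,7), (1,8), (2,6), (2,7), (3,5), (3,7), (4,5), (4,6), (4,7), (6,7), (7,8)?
Yes (the graph is connected and exactly 2 vertices have odd degree: {4, 6}; any Eulerian path must start and end at those)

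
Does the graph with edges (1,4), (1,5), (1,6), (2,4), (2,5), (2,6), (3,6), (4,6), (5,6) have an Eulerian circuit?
No (6 vertices have odd degree: {1, 2, 3, 4, 5, 6}; Eulerian circuit requires 0)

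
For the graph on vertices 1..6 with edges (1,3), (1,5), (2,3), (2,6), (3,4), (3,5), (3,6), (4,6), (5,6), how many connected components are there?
1 (components: {1, 2, 3, 4, 5, 6})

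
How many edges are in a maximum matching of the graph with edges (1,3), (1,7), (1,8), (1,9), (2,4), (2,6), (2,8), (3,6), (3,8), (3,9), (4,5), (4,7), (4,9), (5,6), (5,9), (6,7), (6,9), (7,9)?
4 (matching: (2,6), (3,8), (4,5), (7,9); upper bound floor(n/2) = floor(9/2) = 4)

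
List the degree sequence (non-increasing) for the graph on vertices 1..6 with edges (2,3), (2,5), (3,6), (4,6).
[2, 2, 2, 1, 1, 0] (degrees: deg(1)=0, deg(2)=2, deg(3)=2, deg(4)=1, deg(5)=1, deg(6)=2)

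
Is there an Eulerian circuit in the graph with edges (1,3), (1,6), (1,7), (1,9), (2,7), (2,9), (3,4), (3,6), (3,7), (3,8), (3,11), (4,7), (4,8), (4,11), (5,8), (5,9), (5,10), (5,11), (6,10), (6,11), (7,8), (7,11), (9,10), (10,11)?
Yes (the graph is connected and all 11 vertices have even degree)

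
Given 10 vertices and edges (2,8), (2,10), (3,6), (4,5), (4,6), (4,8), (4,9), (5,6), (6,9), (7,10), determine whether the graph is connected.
No, it has 2 components: {1}, {2, 3, 4, 5, 6, 7, 8, 9, 10}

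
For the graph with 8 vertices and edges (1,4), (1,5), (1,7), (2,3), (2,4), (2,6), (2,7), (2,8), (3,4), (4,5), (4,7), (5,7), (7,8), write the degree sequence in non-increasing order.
[5, 5, 5, 3, 3, 2, 2, 1] (degrees: deg(1)=3, deg(2)=5, deg(3)=2, deg(4)=5, deg(5)=3, deg(6)=1, deg(7)=5, deg(8)=2)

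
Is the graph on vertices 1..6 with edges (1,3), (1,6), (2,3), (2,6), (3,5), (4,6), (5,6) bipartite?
Yes. Partition: {1, 2, 4, 5}, {3, 6}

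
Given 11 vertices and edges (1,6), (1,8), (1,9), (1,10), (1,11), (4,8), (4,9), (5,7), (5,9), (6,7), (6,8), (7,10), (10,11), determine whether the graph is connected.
No, it has 3 components: {1, 4, 5, 6, 7, 8, 9, 10, 11}, {2}, {3}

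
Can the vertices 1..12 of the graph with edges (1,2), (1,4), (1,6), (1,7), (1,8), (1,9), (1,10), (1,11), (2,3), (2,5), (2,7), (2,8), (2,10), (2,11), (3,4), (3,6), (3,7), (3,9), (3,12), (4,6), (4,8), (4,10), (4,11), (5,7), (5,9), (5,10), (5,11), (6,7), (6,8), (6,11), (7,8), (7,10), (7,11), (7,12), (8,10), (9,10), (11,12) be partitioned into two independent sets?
No (odd cycle of length 3: 7 -> 1 -> 10 -> 7)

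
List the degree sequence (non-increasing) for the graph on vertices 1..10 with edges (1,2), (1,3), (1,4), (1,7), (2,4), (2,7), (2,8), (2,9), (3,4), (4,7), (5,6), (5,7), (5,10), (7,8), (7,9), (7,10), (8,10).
[7, 5, 4, 4, 3, 3, 3, 2, 2, 1] (degrees: deg(1)=4, deg(2)=5, deg(3)=2, deg(4)=4, deg(5)=3, deg(6)=1, deg(7)=7, deg(8)=3, deg(9)=2, deg(10)=3)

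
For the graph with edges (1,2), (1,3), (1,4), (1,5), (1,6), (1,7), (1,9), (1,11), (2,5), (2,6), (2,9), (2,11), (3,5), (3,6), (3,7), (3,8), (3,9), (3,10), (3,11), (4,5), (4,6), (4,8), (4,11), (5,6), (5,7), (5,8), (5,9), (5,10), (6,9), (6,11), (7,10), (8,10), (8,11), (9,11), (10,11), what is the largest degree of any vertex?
9 (attained at vertex 5)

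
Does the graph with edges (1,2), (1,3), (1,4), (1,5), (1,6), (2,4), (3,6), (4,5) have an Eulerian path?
Yes (the graph is connected and exactly 2 vertices have odd degree: {1, 4}; any Eulerian path must start and end at those)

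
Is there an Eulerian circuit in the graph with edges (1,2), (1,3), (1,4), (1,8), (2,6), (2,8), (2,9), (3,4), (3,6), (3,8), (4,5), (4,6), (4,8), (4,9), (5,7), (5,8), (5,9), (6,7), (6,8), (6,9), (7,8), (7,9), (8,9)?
Yes (the graph is connected and all 9 vertices have even degree)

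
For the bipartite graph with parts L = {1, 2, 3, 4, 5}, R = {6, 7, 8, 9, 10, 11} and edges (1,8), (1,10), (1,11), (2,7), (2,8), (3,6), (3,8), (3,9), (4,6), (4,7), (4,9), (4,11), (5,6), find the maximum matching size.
5 (matching: (1,10), (2,8), (3,9), (4,11), (5,6); upper bound min(|L|,|R|) = min(5,6) = 5)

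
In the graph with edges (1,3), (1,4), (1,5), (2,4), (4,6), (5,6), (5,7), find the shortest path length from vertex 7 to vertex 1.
2 (path: 7 -> 5 -> 1, 2 edges)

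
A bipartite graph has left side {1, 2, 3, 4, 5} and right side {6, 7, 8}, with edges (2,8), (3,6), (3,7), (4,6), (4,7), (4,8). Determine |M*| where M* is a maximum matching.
3 (matching: (2,8), (3,7), (4,6); upper bound min(|L|,|R|) = min(5,3) = 3)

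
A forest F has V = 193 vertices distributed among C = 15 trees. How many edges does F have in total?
178 (Each of the 15 component trees on V_i vertices has V_i - 1 edges; summing gives V - C = 193 - 15 = 178)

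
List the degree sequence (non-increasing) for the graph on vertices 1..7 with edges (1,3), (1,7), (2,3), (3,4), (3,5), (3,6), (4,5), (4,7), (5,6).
[5, 3, 3, 2, 2, 2, 1] (degrees: deg(1)=2, deg(2)=1, deg(3)=5, deg(4)=3, deg(5)=3, deg(6)=2, deg(7)=2)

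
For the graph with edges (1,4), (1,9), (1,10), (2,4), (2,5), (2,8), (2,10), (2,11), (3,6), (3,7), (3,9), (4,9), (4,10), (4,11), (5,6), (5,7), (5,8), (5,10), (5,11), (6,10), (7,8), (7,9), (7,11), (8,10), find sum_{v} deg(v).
48 (handshake: sum of degrees = 2|E| = 2 x 24 = 48)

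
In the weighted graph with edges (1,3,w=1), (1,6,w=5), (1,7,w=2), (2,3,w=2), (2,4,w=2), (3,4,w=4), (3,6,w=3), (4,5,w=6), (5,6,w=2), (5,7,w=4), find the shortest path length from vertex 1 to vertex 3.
1 (path: 1 -> 3; weights 1 = 1)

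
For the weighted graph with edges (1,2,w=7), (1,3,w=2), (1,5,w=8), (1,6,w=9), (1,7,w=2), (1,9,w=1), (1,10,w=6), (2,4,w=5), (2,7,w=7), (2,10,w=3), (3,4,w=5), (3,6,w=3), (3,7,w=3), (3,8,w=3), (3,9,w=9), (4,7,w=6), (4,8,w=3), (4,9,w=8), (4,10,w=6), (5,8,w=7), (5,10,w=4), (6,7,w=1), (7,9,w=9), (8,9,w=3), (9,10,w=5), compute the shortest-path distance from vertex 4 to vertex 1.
7 (path: 4 -> 3 -> 1; weights 5 + 2 = 7)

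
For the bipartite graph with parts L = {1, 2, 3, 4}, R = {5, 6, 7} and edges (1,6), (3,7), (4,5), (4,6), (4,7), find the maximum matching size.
3 (matching: (1,6), (3,7), (4,5); upper bound min(|L|,|R|) = min(4,3) = 3)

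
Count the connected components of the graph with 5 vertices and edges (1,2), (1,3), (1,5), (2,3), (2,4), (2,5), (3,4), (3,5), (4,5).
1 (components: {1, 2, 3, 4, 5})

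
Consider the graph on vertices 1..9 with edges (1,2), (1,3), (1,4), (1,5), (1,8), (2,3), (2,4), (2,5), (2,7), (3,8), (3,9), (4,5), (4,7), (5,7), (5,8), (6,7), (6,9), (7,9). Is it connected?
Yes (BFS from 1 visits [1, 2, 3, 4, 5, 8, 7, 9, 6] — all 9 vertices reached)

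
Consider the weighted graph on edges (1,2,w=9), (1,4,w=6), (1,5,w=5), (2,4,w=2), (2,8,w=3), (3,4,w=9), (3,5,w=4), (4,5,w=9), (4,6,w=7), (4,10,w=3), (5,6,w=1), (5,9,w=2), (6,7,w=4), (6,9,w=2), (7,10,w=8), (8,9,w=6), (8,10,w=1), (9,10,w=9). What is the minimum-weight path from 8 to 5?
8 (path: 8 -> 9 -> 5; weights 6 + 2 = 8)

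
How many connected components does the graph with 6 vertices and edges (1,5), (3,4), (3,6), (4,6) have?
3 (components: {1, 5}, {2}, {3, 4, 6})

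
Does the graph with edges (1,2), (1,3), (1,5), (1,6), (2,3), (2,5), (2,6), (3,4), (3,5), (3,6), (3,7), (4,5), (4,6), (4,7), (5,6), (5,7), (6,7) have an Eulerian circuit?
Yes (the graph is connected and all 7 vertices have even degree)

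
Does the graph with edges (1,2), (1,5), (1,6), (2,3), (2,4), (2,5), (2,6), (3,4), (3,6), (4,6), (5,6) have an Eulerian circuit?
No (6 vertices have odd degree: {1, 2, 3, 4, 5, 6}; Eulerian circuit requires 0)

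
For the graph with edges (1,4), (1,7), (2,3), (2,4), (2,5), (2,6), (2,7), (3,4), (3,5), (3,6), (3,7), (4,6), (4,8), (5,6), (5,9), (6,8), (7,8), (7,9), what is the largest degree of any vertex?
5 (attained at vertices 2, 3, 4, 6, 7)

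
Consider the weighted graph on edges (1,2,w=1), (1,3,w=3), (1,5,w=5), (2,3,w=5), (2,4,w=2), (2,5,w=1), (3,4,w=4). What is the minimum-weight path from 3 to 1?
3 (path: 3 -> 1; weights 3 = 3)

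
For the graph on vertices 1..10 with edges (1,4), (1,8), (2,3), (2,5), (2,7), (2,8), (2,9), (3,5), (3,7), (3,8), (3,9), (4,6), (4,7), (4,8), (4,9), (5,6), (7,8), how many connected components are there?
2 (components: {1, 2, 3, 4, 5, 6, 7, 8, 9}, {10})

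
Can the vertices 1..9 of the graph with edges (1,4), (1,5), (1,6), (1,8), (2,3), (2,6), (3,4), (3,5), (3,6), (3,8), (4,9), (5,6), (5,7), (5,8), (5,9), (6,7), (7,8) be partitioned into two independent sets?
No (odd cycle of length 3: 6 -> 1 -> 5 -> 6)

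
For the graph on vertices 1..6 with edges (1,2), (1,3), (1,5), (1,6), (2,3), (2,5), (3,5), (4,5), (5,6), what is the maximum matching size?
3 (matching: (1,6), (2,3), (4,5); upper bound floor(n/2) = floor(6/2) = 3)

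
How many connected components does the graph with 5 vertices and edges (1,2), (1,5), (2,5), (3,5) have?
2 (components: {1, 2, 3, 5}, {4})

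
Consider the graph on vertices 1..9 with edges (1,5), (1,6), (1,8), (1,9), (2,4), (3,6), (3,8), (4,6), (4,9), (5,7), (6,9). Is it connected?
Yes (BFS from 1 visits [1, 5, 6, 8, 9, 7, 3, 4, 2] — all 9 vertices reached)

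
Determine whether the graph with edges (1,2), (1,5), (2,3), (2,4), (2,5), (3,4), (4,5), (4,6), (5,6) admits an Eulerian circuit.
Yes (the graph is connected and all 6 vertices have even degree)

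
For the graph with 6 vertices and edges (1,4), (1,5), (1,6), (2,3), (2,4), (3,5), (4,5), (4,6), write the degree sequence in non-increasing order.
[4, 3, 3, 2, 2, 2] (degrees: deg(1)=3, deg(2)=2, deg(3)=2, deg(4)=4, deg(5)=3, deg(6)=2)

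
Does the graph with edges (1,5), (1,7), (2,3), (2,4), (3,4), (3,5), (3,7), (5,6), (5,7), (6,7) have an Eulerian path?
Yes — and in fact it has an Eulerian circuit (the graph is connected and all 7 vertices have even degree)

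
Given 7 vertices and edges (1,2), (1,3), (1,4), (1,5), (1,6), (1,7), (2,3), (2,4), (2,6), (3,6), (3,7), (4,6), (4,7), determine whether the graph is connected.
Yes (BFS from 1 visits [1, 2, 3, 4, 5, 6, 7] — all 7 vertices reached)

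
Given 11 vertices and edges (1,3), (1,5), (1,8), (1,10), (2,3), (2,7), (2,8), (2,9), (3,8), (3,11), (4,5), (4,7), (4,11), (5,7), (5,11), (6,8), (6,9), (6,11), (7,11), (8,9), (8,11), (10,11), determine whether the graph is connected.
Yes (BFS from 1 visits [1, 3, 5, 8, 10, 2, 11, 4, 7, 6, 9] — all 11 vertices reached)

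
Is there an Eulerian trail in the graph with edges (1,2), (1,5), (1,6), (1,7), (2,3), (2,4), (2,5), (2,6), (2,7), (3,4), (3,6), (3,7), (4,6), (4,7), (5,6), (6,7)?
Yes (the graph is connected and exactly 2 vertices have odd degree: {5, 7}; any Eulerian path must start and end at those)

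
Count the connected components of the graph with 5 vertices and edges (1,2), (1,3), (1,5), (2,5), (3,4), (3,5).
1 (components: {1, 2, 3, 4, 5})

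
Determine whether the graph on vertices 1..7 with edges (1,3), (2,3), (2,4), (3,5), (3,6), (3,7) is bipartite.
Yes. Partition: {1, 2, 5, 6, 7}, {3, 4}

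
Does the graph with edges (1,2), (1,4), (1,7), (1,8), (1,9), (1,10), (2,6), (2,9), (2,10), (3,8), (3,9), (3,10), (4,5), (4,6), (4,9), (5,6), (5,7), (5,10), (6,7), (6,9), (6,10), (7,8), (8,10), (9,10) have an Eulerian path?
Yes (the graph is connected and exactly 2 vertices have odd degree: {3, 10}; any Eulerian path must start and end at those)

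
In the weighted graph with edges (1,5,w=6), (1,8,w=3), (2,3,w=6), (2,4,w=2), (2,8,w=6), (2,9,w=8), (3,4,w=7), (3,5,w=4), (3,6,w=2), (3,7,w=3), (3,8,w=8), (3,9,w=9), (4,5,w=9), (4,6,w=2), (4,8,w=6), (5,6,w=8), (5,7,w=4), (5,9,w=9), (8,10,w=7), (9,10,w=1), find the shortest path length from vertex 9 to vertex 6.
11 (path: 9 -> 3 -> 6; weights 9 + 2 = 11)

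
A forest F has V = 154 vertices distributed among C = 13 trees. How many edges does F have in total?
141 (Each of the 13 component trees on V_i vertices has V_i - 1 edges; summing gives V - C = 154 - 13 = 141)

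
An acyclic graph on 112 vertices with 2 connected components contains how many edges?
110 (Each of the 2 component trees on V_i vertices has V_i - 1 edges; summing gives V - C = 112 - 2 = 110)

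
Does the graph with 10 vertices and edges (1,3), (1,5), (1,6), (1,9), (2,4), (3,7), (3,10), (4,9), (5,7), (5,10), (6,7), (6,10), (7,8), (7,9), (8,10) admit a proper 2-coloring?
Yes. Partition: {1, 4, 7, 10}, {2, 3, 5, 6, 8, 9}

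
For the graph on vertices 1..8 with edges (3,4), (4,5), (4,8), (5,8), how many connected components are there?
5 (components: {1}, {2}, {3, 4, 5, 8}, {6}, {7})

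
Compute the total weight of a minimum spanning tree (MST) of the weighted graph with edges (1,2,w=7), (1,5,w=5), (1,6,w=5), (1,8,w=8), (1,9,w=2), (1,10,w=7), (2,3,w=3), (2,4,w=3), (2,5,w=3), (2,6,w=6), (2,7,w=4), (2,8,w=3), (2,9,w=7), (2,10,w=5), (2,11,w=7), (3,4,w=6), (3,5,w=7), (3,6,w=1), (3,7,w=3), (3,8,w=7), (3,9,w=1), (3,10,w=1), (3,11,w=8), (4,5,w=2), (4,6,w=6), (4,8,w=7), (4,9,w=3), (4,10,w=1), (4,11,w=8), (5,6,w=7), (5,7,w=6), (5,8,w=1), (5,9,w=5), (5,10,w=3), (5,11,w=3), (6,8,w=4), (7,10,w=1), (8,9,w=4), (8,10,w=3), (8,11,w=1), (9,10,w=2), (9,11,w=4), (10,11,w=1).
13 (MST edges: (1,9,w=2), (2,8,w=3), (3,6,w=1), (3,9,w=1), (3,10,w=1), (4,10,w=1), (5,8,w=1), (7,10,w=1), (8,11,w=1), (10,11,w=1); sum of weights 2 + 3 + 1 + 1 + 1 + 1 + 1 + 1 + 1 + 1 = 13)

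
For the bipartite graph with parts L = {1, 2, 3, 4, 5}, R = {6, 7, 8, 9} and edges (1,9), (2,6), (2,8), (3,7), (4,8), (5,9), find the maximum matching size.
4 (matching: (1,9), (2,6), (3,7), (4,8); upper bound min(|L|,|R|) = min(5,4) = 4)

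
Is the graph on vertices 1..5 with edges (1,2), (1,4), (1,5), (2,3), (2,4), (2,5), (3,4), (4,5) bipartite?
No (odd cycle of length 3: 4 -> 1 -> 5 -> 4)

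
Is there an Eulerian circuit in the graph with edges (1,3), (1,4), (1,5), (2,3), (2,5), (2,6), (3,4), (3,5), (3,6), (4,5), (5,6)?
No (6 vertices have odd degree: {1, 2, 3, 4, 5, 6}; Eulerian circuit requires 0)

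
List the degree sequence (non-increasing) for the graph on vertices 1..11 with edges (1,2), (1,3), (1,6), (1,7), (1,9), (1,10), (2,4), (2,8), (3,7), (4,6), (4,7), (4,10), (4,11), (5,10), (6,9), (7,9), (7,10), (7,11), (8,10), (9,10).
[6, 6, 6, 5, 4, 3, 3, 2, 2, 2, 1] (degrees: deg(1)=6, deg(2)=3, deg(3)=2, deg(4)=5, deg(5)=1, deg(6)=3, deg(7)=6, deg(8)=2, deg(9)=4, deg(10)=6, deg(11)=2)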